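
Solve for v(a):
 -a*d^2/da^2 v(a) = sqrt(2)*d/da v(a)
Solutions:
 v(a) = C1 + C2*a^(1 - sqrt(2))


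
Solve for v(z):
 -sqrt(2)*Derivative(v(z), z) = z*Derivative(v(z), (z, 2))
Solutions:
 v(z) = C1 + C2*z^(1 - sqrt(2))


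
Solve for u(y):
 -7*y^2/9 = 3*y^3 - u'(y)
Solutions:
 u(y) = C1 + 3*y^4/4 + 7*y^3/27


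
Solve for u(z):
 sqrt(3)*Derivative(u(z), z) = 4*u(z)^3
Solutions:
 u(z) = -sqrt(6)*sqrt(-1/(C1 + 4*sqrt(3)*z))/2
 u(z) = sqrt(6)*sqrt(-1/(C1 + 4*sqrt(3)*z))/2


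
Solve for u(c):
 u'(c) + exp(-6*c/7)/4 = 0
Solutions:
 u(c) = C1 + 7*exp(-6*c/7)/24


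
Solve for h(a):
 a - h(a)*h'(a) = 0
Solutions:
 h(a) = -sqrt(C1 + a^2)
 h(a) = sqrt(C1 + a^2)


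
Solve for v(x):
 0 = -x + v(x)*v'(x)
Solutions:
 v(x) = -sqrt(C1 + x^2)
 v(x) = sqrt(C1 + x^2)


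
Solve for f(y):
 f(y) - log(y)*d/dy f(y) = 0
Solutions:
 f(y) = C1*exp(li(y))


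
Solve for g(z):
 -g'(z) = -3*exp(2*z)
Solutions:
 g(z) = C1 + 3*exp(2*z)/2


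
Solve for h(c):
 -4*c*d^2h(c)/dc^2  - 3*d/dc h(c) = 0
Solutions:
 h(c) = C1 + C2*c^(1/4)


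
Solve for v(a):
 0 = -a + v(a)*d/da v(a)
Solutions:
 v(a) = -sqrt(C1 + a^2)
 v(a) = sqrt(C1 + a^2)


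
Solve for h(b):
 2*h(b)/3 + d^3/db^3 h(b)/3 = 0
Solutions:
 h(b) = C3*exp(-2^(1/3)*b) + (C1*sin(2^(1/3)*sqrt(3)*b/2) + C2*cos(2^(1/3)*sqrt(3)*b/2))*exp(2^(1/3)*b/2)


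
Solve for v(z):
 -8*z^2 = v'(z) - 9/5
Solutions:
 v(z) = C1 - 8*z^3/3 + 9*z/5


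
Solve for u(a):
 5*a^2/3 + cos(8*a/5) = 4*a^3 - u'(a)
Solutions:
 u(a) = C1 + a^4 - 5*a^3/9 - 5*sin(8*a/5)/8


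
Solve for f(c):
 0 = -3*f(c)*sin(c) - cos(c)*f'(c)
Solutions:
 f(c) = C1*cos(c)^3


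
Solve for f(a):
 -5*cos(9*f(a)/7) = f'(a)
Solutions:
 5*a - 7*log(sin(9*f(a)/7) - 1)/18 + 7*log(sin(9*f(a)/7) + 1)/18 = C1


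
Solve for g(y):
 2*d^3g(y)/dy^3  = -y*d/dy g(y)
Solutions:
 g(y) = C1 + Integral(C2*airyai(-2^(2/3)*y/2) + C3*airybi(-2^(2/3)*y/2), y)


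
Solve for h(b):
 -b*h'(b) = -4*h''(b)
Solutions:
 h(b) = C1 + C2*erfi(sqrt(2)*b/4)


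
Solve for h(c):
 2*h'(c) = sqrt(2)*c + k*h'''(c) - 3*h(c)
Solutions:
 h(c) = C1*exp(2^(1/3)*c*(6^(1/3)*(sqrt(3)*sqrt((243 - 32/k)/k^2) - 27/k)^(1/3)/12 - 2^(1/3)*3^(5/6)*I*(sqrt(3)*sqrt((243 - 32/k)/k^2) - 27/k)^(1/3)/12 - 4/(k*(-3^(1/3) + 3^(5/6)*I)*(sqrt(3)*sqrt((243 - 32/k)/k^2) - 27/k)^(1/3)))) + C2*exp(2^(1/3)*c*(6^(1/3)*(sqrt(3)*sqrt((243 - 32/k)/k^2) - 27/k)^(1/3)/12 + 2^(1/3)*3^(5/6)*I*(sqrt(3)*sqrt((243 - 32/k)/k^2) - 27/k)^(1/3)/12 + 4/(k*(3^(1/3) + 3^(5/6)*I)*(sqrt(3)*sqrt((243 - 32/k)/k^2) - 27/k)^(1/3)))) + C3*exp(-6^(1/3)*c*(2^(1/3)*(sqrt(3)*sqrt((243 - 32/k)/k^2) - 27/k)^(1/3) + 4*3^(1/3)/(k*(sqrt(3)*sqrt((243 - 32/k)/k^2) - 27/k)^(1/3)))/6) + sqrt(2)*c/3 - 2*sqrt(2)/9


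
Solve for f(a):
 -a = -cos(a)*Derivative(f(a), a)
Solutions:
 f(a) = C1 + Integral(a/cos(a), a)


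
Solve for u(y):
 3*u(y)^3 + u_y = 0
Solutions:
 u(y) = -sqrt(2)*sqrt(-1/(C1 - 3*y))/2
 u(y) = sqrt(2)*sqrt(-1/(C1 - 3*y))/2


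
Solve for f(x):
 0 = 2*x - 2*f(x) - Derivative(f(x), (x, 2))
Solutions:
 f(x) = C1*sin(sqrt(2)*x) + C2*cos(sqrt(2)*x) + x


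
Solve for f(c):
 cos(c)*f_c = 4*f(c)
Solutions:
 f(c) = C1*(sin(c)^2 + 2*sin(c) + 1)/(sin(c)^2 - 2*sin(c) + 1)


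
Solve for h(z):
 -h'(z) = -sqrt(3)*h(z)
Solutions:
 h(z) = C1*exp(sqrt(3)*z)


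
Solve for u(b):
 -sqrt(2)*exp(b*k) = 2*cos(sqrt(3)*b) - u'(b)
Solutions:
 u(b) = C1 + 2*sqrt(3)*sin(sqrt(3)*b)/3 + sqrt(2)*exp(b*k)/k


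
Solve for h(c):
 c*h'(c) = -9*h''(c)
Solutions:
 h(c) = C1 + C2*erf(sqrt(2)*c/6)


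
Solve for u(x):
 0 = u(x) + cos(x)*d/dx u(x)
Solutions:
 u(x) = C1*sqrt(sin(x) - 1)/sqrt(sin(x) + 1)


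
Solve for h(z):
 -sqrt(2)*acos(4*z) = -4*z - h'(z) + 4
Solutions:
 h(z) = C1 - 2*z^2 + 4*z + sqrt(2)*(z*acos(4*z) - sqrt(1 - 16*z^2)/4)


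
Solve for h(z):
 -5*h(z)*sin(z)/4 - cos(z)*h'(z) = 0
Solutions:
 h(z) = C1*cos(z)^(5/4)


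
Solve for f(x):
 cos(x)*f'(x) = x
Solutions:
 f(x) = C1 + Integral(x/cos(x), x)


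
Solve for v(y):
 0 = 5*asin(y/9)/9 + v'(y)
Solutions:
 v(y) = C1 - 5*y*asin(y/9)/9 - 5*sqrt(81 - y^2)/9


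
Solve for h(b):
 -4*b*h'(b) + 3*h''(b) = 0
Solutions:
 h(b) = C1 + C2*erfi(sqrt(6)*b/3)


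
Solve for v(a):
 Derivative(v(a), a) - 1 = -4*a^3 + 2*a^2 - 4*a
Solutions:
 v(a) = C1 - a^4 + 2*a^3/3 - 2*a^2 + a


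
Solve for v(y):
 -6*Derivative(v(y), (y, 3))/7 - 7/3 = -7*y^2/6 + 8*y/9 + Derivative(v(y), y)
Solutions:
 v(y) = C1 + C2*sin(sqrt(42)*y/6) + C3*cos(sqrt(42)*y/6) + 7*y^3/18 - 4*y^2/9 - 13*y/3


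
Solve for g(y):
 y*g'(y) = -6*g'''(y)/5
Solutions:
 g(y) = C1 + Integral(C2*airyai(-5^(1/3)*6^(2/3)*y/6) + C3*airybi(-5^(1/3)*6^(2/3)*y/6), y)


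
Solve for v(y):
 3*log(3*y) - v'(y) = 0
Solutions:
 v(y) = C1 + 3*y*log(y) - 3*y + y*log(27)


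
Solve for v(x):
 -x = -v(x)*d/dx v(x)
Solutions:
 v(x) = -sqrt(C1 + x^2)
 v(x) = sqrt(C1 + x^2)


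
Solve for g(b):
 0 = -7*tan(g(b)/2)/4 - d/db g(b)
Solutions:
 g(b) = -2*asin(C1*exp(-7*b/8)) + 2*pi
 g(b) = 2*asin(C1*exp(-7*b/8))


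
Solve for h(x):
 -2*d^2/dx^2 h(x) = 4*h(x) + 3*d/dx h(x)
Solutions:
 h(x) = (C1*sin(sqrt(23)*x/4) + C2*cos(sqrt(23)*x/4))*exp(-3*x/4)


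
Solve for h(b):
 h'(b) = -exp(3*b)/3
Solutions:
 h(b) = C1 - exp(3*b)/9


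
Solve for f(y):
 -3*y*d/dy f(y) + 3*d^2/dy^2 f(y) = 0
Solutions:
 f(y) = C1 + C2*erfi(sqrt(2)*y/2)


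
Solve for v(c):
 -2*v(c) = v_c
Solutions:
 v(c) = C1*exp(-2*c)


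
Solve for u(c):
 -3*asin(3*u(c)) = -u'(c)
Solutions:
 Integral(1/asin(3*_y), (_y, u(c))) = C1 + 3*c


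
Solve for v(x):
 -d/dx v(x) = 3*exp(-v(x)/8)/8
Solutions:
 v(x) = 8*log(C1 - 3*x/64)


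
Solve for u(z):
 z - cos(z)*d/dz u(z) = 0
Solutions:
 u(z) = C1 + Integral(z/cos(z), z)


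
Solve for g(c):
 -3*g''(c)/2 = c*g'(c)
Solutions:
 g(c) = C1 + C2*erf(sqrt(3)*c/3)


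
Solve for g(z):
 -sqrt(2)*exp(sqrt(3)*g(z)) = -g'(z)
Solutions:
 g(z) = sqrt(3)*(2*log(-1/(C1 + sqrt(2)*z)) - log(3))/6


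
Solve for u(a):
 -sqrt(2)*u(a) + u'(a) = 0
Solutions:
 u(a) = C1*exp(sqrt(2)*a)


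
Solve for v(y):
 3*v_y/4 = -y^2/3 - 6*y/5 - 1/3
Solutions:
 v(y) = C1 - 4*y^3/27 - 4*y^2/5 - 4*y/9


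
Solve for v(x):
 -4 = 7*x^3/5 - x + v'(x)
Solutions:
 v(x) = C1 - 7*x^4/20 + x^2/2 - 4*x


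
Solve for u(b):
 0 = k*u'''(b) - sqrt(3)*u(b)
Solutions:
 u(b) = C1*exp(3^(1/6)*b*(1/k)^(1/3)) + C2*exp(b*(-3^(1/6) + 3^(2/3)*I)*(1/k)^(1/3)/2) + C3*exp(-b*(3^(1/6) + 3^(2/3)*I)*(1/k)^(1/3)/2)


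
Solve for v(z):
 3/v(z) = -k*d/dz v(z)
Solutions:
 v(z) = -sqrt(C1 - 6*z/k)
 v(z) = sqrt(C1 - 6*z/k)


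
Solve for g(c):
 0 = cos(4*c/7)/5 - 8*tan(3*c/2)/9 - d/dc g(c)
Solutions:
 g(c) = C1 + 16*log(cos(3*c/2))/27 + 7*sin(4*c/7)/20


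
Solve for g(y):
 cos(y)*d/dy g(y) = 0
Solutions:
 g(y) = C1


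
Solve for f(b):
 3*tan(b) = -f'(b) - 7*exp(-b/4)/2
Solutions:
 f(b) = C1 - 3*log(tan(b)^2 + 1)/2 + 14*exp(-b/4)


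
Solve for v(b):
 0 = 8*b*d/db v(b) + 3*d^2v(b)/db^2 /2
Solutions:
 v(b) = C1 + C2*erf(2*sqrt(6)*b/3)


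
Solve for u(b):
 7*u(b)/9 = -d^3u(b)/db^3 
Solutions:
 u(b) = C3*exp(-21^(1/3)*b/3) + (C1*sin(3^(5/6)*7^(1/3)*b/6) + C2*cos(3^(5/6)*7^(1/3)*b/6))*exp(21^(1/3)*b/6)


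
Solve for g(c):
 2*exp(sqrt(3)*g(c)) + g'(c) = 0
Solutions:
 g(c) = sqrt(3)*(2*log(1/(C1 + 2*c)) - log(3))/6


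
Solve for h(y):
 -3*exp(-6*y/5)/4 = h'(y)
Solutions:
 h(y) = C1 + 5*exp(-6*y/5)/8


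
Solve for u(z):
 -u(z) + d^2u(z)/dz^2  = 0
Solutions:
 u(z) = C1*exp(-z) + C2*exp(z)


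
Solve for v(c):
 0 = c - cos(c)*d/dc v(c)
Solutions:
 v(c) = C1 + Integral(c/cos(c), c)


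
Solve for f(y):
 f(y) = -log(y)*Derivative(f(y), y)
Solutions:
 f(y) = C1*exp(-li(y))


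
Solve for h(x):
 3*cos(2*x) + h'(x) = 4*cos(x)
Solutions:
 h(x) = C1 + 4*sin(x) - 3*sin(2*x)/2


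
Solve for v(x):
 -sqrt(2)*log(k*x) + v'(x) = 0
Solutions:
 v(x) = C1 + sqrt(2)*x*log(k*x) - sqrt(2)*x


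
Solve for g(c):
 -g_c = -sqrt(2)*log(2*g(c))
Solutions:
 -sqrt(2)*Integral(1/(log(_y) + log(2)), (_y, g(c)))/2 = C1 - c


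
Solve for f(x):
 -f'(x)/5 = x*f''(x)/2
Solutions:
 f(x) = C1 + C2*x^(3/5)


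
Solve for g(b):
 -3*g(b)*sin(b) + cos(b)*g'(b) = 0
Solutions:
 g(b) = C1/cos(b)^3


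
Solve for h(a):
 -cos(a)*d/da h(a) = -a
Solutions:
 h(a) = C1 + Integral(a/cos(a), a)


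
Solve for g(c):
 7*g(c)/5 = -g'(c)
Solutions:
 g(c) = C1*exp(-7*c/5)


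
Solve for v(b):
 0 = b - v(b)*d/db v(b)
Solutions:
 v(b) = -sqrt(C1 + b^2)
 v(b) = sqrt(C1 + b^2)


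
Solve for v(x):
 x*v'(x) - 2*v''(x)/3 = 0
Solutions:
 v(x) = C1 + C2*erfi(sqrt(3)*x/2)


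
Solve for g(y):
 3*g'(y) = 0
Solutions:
 g(y) = C1


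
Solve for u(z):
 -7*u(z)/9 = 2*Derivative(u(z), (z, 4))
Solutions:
 u(z) = (C1*sin(14^(1/4)*sqrt(3)*z/6) + C2*cos(14^(1/4)*sqrt(3)*z/6))*exp(-14^(1/4)*sqrt(3)*z/6) + (C3*sin(14^(1/4)*sqrt(3)*z/6) + C4*cos(14^(1/4)*sqrt(3)*z/6))*exp(14^(1/4)*sqrt(3)*z/6)


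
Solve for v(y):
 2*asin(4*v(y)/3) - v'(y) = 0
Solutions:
 Integral(1/asin(4*_y/3), (_y, v(y))) = C1 + 2*y


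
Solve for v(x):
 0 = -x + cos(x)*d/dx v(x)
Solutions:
 v(x) = C1 + Integral(x/cos(x), x)


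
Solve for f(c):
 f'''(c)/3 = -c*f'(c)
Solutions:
 f(c) = C1 + Integral(C2*airyai(-3^(1/3)*c) + C3*airybi(-3^(1/3)*c), c)


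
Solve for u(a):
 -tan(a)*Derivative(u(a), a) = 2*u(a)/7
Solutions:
 u(a) = C1/sin(a)^(2/7)


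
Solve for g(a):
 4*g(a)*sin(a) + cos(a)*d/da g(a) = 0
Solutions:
 g(a) = C1*cos(a)^4


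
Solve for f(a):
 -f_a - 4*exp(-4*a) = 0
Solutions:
 f(a) = C1 + exp(-4*a)


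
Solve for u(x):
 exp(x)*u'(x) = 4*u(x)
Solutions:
 u(x) = C1*exp(-4*exp(-x))


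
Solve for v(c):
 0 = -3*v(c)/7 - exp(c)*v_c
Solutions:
 v(c) = C1*exp(3*exp(-c)/7)


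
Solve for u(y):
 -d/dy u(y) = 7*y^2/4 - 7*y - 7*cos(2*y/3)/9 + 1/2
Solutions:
 u(y) = C1 - 7*y^3/12 + 7*y^2/2 - y/2 + 7*sin(2*y/3)/6


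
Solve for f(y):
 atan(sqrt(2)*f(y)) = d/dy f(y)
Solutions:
 Integral(1/atan(sqrt(2)*_y), (_y, f(y))) = C1 + y


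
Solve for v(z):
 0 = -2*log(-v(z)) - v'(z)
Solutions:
 -li(-v(z)) = C1 - 2*z


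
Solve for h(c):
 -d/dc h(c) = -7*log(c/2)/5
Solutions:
 h(c) = C1 + 7*c*log(c)/5 - 7*c/5 - 7*c*log(2)/5


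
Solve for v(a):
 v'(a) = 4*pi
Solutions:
 v(a) = C1 + 4*pi*a


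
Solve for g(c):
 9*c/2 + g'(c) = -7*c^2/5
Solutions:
 g(c) = C1 - 7*c^3/15 - 9*c^2/4


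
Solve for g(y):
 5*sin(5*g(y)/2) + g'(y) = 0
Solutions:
 g(y) = -2*acos((-C1 - exp(25*y))/(C1 - exp(25*y)))/5 + 4*pi/5
 g(y) = 2*acos((-C1 - exp(25*y))/(C1 - exp(25*y)))/5


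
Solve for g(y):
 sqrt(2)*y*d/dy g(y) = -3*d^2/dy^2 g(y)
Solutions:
 g(y) = C1 + C2*erf(2^(3/4)*sqrt(3)*y/6)


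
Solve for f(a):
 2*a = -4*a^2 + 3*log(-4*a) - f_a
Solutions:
 f(a) = C1 - 4*a^3/3 - a^2 + 3*a*log(-a) + 3*a*(-1 + 2*log(2))


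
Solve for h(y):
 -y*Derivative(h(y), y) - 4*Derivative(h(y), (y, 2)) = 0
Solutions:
 h(y) = C1 + C2*erf(sqrt(2)*y/4)


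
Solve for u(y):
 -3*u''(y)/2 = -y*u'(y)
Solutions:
 u(y) = C1 + C2*erfi(sqrt(3)*y/3)


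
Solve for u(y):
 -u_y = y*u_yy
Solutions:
 u(y) = C1 + C2*log(y)


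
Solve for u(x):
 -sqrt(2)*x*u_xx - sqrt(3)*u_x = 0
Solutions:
 u(x) = C1 + C2*x^(1 - sqrt(6)/2)


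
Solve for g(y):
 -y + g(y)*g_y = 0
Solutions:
 g(y) = -sqrt(C1 + y^2)
 g(y) = sqrt(C1 + y^2)


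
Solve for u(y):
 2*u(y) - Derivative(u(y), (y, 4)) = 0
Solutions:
 u(y) = C1*exp(-2^(1/4)*y) + C2*exp(2^(1/4)*y) + C3*sin(2^(1/4)*y) + C4*cos(2^(1/4)*y)


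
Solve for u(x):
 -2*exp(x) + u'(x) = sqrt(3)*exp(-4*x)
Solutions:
 u(x) = C1 + 2*exp(x) - sqrt(3)*exp(-4*x)/4


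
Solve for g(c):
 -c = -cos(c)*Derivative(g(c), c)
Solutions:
 g(c) = C1 + Integral(c/cos(c), c)


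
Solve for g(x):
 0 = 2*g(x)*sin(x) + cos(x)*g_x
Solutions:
 g(x) = C1*cos(x)^2


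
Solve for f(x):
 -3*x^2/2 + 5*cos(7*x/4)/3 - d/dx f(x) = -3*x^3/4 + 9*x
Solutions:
 f(x) = C1 + 3*x^4/16 - x^3/2 - 9*x^2/2 + 20*sin(7*x/4)/21


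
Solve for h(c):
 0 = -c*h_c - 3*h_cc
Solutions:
 h(c) = C1 + C2*erf(sqrt(6)*c/6)


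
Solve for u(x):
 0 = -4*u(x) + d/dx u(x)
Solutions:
 u(x) = C1*exp(4*x)


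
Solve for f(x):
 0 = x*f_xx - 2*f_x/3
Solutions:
 f(x) = C1 + C2*x^(5/3)


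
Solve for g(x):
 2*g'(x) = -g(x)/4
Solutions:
 g(x) = C1*exp(-x/8)


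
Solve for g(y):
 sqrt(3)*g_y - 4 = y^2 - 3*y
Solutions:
 g(y) = C1 + sqrt(3)*y^3/9 - sqrt(3)*y^2/2 + 4*sqrt(3)*y/3


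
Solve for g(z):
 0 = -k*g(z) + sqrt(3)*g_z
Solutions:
 g(z) = C1*exp(sqrt(3)*k*z/3)


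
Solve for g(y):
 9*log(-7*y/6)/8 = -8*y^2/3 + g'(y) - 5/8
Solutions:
 g(y) = C1 + 8*y^3/9 + 9*y*log(-y)/8 + y*(-9*log(6) - 4 + 9*log(7))/8


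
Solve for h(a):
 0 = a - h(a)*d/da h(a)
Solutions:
 h(a) = -sqrt(C1 + a^2)
 h(a) = sqrt(C1 + a^2)


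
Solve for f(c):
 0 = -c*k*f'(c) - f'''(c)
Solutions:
 f(c) = C1 + Integral(C2*airyai(c*(-k)^(1/3)) + C3*airybi(c*(-k)^(1/3)), c)


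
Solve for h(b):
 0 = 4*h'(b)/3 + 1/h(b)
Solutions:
 h(b) = -sqrt(C1 - 6*b)/2
 h(b) = sqrt(C1 - 6*b)/2


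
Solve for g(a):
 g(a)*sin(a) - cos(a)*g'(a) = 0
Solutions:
 g(a) = C1/cos(a)


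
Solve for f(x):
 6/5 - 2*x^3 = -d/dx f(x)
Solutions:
 f(x) = C1 + x^4/2 - 6*x/5


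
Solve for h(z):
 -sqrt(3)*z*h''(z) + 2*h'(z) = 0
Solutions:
 h(z) = C1 + C2*z^(1 + 2*sqrt(3)/3)


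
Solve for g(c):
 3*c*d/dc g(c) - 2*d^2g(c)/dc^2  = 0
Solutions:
 g(c) = C1 + C2*erfi(sqrt(3)*c/2)


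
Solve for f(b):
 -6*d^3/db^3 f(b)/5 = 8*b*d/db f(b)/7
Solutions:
 f(b) = C1 + Integral(C2*airyai(-20^(1/3)*21^(2/3)*b/21) + C3*airybi(-20^(1/3)*21^(2/3)*b/21), b)


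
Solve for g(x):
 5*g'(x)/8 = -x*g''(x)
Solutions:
 g(x) = C1 + C2*x^(3/8)


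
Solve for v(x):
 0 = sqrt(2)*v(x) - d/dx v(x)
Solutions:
 v(x) = C1*exp(sqrt(2)*x)


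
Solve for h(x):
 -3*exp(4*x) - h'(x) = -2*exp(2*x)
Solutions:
 h(x) = C1 - 3*exp(4*x)/4 + exp(2*x)


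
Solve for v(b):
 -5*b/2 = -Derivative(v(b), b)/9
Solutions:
 v(b) = C1 + 45*b^2/4


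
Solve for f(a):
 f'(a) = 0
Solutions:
 f(a) = C1


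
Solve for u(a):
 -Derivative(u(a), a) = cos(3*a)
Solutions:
 u(a) = C1 - sin(3*a)/3


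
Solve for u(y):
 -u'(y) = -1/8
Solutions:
 u(y) = C1 + y/8


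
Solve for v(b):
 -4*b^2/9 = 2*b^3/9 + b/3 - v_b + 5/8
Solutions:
 v(b) = C1 + b^4/18 + 4*b^3/27 + b^2/6 + 5*b/8


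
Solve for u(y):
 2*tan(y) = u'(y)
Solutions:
 u(y) = C1 - 2*log(cos(y))


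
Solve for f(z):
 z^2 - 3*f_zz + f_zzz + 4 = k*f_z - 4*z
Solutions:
 f(z) = C1 + C2*exp(z*(3 - sqrt(4*k + 9))/2) + C3*exp(z*(sqrt(4*k + 9) + 3)/2) + z^3/(3*k) + 2*z^2/k + 4*z/k - 3*z^2/k^2 - 10*z/k^2 + 18*z/k^3


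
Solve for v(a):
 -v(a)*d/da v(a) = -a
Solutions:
 v(a) = -sqrt(C1 + a^2)
 v(a) = sqrt(C1 + a^2)


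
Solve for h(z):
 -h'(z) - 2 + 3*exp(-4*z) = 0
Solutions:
 h(z) = C1 - 2*z - 3*exp(-4*z)/4


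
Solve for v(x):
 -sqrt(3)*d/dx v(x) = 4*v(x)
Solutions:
 v(x) = C1*exp(-4*sqrt(3)*x/3)


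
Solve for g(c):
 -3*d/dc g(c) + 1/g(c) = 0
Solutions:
 g(c) = -sqrt(C1 + 6*c)/3
 g(c) = sqrt(C1 + 6*c)/3


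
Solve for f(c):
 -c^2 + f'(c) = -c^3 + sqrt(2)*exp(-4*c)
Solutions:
 f(c) = C1 - c^4/4 + c^3/3 - sqrt(2)*exp(-4*c)/4


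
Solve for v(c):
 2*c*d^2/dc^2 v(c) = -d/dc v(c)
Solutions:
 v(c) = C1 + C2*sqrt(c)


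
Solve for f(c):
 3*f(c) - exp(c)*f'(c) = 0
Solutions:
 f(c) = C1*exp(-3*exp(-c))


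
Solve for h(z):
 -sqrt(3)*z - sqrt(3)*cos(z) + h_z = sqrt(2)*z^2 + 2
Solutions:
 h(z) = C1 + sqrt(2)*z^3/3 + sqrt(3)*z^2/2 + 2*z + sqrt(3)*sin(z)


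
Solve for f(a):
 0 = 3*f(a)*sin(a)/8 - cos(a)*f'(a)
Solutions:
 f(a) = C1/cos(a)^(3/8)


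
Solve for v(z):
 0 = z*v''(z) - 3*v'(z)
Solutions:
 v(z) = C1 + C2*z^4


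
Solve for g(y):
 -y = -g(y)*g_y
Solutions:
 g(y) = -sqrt(C1 + y^2)
 g(y) = sqrt(C1 + y^2)


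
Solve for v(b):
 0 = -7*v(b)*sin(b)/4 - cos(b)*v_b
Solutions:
 v(b) = C1*cos(b)^(7/4)


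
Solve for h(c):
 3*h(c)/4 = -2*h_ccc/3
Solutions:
 h(c) = C3*exp(-3^(2/3)*c/2) + (C1*sin(3*3^(1/6)*c/4) + C2*cos(3*3^(1/6)*c/4))*exp(3^(2/3)*c/4)


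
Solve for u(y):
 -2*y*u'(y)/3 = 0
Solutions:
 u(y) = C1


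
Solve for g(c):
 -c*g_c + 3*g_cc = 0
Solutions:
 g(c) = C1 + C2*erfi(sqrt(6)*c/6)


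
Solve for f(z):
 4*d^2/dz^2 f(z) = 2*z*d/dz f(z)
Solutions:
 f(z) = C1 + C2*erfi(z/2)


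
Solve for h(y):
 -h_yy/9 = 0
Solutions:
 h(y) = C1 + C2*y


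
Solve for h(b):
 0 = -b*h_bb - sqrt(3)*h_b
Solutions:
 h(b) = C1 + C2*b^(1 - sqrt(3))


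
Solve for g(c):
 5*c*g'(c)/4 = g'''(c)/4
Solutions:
 g(c) = C1 + Integral(C2*airyai(5^(1/3)*c) + C3*airybi(5^(1/3)*c), c)


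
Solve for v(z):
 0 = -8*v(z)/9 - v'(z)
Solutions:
 v(z) = C1*exp(-8*z/9)


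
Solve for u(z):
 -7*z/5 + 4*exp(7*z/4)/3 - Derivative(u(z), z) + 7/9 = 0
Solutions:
 u(z) = C1 - 7*z^2/10 + 7*z/9 + 16*exp(7*z/4)/21


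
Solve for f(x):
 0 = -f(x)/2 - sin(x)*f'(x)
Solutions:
 f(x) = C1*(cos(x) + 1)^(1/4)/(cos(x) - 1)^(1/4)


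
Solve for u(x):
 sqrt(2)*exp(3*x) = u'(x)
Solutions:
 u(x) = C1 + sqrt(2)*exp(3*x)/3


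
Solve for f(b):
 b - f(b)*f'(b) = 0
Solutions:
 f(b) = -sqrt(C1 + b^2)
 f(b) = sqrt(C1 + b^2)


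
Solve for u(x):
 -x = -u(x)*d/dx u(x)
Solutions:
 u(x) = -sqrt(C1 + x^2)
 u(x) = sqrt(C1 + x^2)


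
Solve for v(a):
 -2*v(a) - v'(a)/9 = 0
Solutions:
 v(a) = C1*exp(-18*a)


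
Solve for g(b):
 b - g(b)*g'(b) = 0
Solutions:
 g(b) = -sqrt(C1 + b^2)
 g(b) = sqrt(C1 + b^2)


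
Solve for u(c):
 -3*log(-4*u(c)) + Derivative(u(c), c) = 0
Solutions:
 -Integral(1/(log(-_y) + 2*log(2)), (_y, u(c)))/3 = C1 - c


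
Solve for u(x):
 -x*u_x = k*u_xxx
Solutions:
 u(x) = C1 + Integral(C2*airyai(x*(-1/k)^(1/3)) + C3*airybi(x*(-1/k)^(1/3)), x)


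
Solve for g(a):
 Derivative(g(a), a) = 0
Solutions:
 g(a) = C1


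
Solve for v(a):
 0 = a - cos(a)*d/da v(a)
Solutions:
 v(a) = C1 + Integral(a/cos(a), a)


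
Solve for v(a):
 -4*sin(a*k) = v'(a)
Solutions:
 v(a) = C1 + 4*cos(a*k)/k


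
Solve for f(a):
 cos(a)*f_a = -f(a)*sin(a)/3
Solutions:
 f(a) = C1*cos(a)^(1/3)


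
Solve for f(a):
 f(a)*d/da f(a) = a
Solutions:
 f(a) = -sqrt(C1 + a^2)
 f(a) = sqrt(C1 + a^2)


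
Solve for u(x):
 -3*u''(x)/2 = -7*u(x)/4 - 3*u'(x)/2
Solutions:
 u(x) = C1*exp(x*(3 - sqrt(51))/6) + C2*exp(x*(3 + sqrt(51))/6)


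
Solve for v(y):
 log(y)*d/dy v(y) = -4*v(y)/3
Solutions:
 v(y) = C1*exp(-4*li(y)/3)


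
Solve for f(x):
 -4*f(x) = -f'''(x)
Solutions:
 f(x) = C3*exp(2^(2/3)*x) + (C1*sin(2^(2/3)*sqrt(3)*x/2) + C2*cos(2^(2/3)*sqrt(3)*x/2))*exp(-2^(2/3)*x/2)


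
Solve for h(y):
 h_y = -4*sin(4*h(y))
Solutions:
 h(y) = -acos((-C1 - exp(32*y))/(C1 - exp(32*y)))/4 + pi/2
 h(y) = acos((-C1 - exp(32*y))/(C1 - exp(32*y)))/4


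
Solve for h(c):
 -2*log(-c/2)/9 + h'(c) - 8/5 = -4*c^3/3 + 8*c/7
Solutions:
 h(c) = C1 - c^4/3 + 4*c^2/7 + 2*c*log(-c)/9 + 2*c*(31 - 5*log(2))/45


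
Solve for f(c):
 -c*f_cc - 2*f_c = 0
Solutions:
 f(c) = C1 + C2/c


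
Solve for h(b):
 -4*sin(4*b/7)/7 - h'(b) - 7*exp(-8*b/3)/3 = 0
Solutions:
 h(b) = C1 + cos(4*b/7) + 7*exp(-8*b/3)/8


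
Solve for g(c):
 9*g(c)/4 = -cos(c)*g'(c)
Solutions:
 g(c) = C1*(sin(c) - 1)^(9/8)/(sin(c) + 1)^(9/8)


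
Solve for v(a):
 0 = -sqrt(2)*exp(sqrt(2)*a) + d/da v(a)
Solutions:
 v(a) = C1 + exp(sqrt(2)*a)


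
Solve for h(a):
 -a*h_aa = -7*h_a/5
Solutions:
 h(a) = C1 + C2*a^(12/5)


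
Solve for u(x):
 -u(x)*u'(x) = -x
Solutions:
 u(x) = -sqrt(C1 + x^2)
 u(x) = sqrt(C1 + x^2)


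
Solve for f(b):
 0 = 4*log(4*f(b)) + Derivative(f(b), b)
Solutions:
 Integral(1/(log(_y) + 2*log(2)), (_y, f(b)))/4 = C1 - b


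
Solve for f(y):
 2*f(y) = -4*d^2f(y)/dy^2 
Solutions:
 f(y) = C1*sin(sqrt(2)*y/2) + C2*cos(sqrt(2)*y/2)


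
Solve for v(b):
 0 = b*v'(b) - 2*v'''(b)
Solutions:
 v(b) = C1 + Integral(C2*airyai(2^(2/3)*b/2) + C3*airybi(2^(2/3)*b/2), b)


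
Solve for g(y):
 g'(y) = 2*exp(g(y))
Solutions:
 g(y) = log(-1/(C1 + 2*y))


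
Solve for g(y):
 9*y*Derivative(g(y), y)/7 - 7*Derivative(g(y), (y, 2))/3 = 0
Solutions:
 g(y) = C1 + C2*erfi(3*sqrt(6)*y/14)


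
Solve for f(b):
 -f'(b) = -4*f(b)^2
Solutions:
 f(b) = -1/(C1 + 4*b)


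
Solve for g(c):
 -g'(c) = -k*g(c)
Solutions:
 g(c) = C1*exp(c*k)


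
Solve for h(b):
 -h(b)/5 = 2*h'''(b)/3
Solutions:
 h(b) = C3*exp(-10^(2/3)*3^(1/3)*b/10) + (C1*sin(10^(2/3)*3^(5/6)*b/20) + C2*cos(10^(2/3)*3^(5/6)*b/20))*exp(10^(2/3)*3^(1/3)*b/20)


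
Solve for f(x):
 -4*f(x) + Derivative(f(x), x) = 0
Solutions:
 f(x) = C1*exp(4*x)


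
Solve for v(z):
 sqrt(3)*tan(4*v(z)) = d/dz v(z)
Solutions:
 v(z) = -asin(C1*exp(4*sqrt(3)*z))/4 + pi/4
 v(z) = asin(C1*exp(4*sqrt(3)*z))/4


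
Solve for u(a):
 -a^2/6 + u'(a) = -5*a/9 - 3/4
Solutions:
 u(a) = C1 + a^3/18 - 5*a^2/18 - 3*a/4


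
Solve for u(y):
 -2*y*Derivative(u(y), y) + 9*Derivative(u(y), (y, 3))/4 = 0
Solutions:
 u(y) = C1 + Integral(C2*airyai(2*3^(1/3)*y/3) + C3*airybi(2*3^(1/3)*y/3), y)


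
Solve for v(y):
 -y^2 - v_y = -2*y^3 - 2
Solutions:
 v(y) = C1 + y^4/2 - y^3/3 + 2*y


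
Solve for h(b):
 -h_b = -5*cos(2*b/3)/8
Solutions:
 h(b) = C1 + 15*sin(2*b/3)/16


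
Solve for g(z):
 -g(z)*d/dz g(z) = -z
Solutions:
 g(z) = -sqrt(C1 + z^2)
 g(z) = sqrt(C1 + z^2)


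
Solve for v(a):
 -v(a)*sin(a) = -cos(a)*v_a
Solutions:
 v(a) = C1/cos(a)


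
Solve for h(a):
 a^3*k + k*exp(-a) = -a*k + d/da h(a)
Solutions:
 h(a) = C1 + a^4*k/4 + a^2*k/2 - k*exp(-a)


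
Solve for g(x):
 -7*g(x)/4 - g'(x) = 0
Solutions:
 g(x) = C1*exp(-7*x/4)


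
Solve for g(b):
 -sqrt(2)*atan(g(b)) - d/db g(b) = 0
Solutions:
 Integral(1/atan(_y), (_y, g(b))) = C1 - sqrt(2)*b


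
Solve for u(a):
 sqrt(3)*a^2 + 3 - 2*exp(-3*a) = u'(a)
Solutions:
 u(a) = C1 + sqrt(3)*a^3/3 + 3*a + 2*exp(-3*a)/3


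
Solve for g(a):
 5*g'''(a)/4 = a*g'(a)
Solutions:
 g(a) = C1 + Integral(C2*airyai(10^(2/3)*a/5) + C3*airybi(10^(2/3)*a/5), a)


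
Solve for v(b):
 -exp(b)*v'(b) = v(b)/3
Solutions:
 v(b) = C1*exp(exp(-b)/3)


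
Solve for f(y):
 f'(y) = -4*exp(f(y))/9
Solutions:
 f(y) = log(1/(C1 + 4*y)) + 2*log(3)


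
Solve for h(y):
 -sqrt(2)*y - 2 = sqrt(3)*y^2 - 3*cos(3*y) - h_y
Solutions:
 h(y) = C1 + sqrt(3)*y^3/3 + sqrt(2)*y^2/2 + 2*y - sin(3*y)


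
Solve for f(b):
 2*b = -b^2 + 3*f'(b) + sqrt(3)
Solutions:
 f(b) = C1 + b^3/9 + b^2/3 - sqrt(3)*b/3


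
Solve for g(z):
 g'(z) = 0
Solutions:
 g(z) = C1


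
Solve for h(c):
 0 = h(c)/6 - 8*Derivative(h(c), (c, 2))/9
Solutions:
 h(c) = C1*exp(-sqrt(3)*c/4) + C2*exp(sqrt(3)*c/4)


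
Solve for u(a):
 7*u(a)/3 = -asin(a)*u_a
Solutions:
 u(a) = C1*exp(-7*Integral(1/asin(a), a)/3)


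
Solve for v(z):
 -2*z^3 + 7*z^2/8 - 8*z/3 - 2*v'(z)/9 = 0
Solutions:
 v(z) = C1 - 9*z^4/4 + 21*z^3/16 - 6*z^2


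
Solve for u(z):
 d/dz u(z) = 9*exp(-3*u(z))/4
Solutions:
 u(z) = log(C1 + 27*z/4)/3
 u(z) = log((-1 - sqrt(3)*I)*(C1 + 27*z/4)^(1/3)/2)
 u(z) = log((-1 + sqrt(3)*I)*(C1 + 27*z/4)^(1/3)/2)


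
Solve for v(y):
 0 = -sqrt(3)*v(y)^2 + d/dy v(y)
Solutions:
 v(y) = -1/(C1 + sqrt(3)*y)


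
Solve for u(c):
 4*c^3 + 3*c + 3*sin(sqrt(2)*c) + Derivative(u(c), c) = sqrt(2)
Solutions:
 u(c) = C1 - c^4 - 3*c^2/2 + sqrt(2)*c + 3*sqrt(2)*cos(sqrt(2)*c)/2


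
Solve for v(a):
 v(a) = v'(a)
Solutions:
 v(a) = C1*exp(a)


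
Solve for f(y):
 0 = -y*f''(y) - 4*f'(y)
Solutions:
 f(y) = C1 + C2/y^3


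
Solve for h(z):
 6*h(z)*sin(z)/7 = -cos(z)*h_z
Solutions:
 h(z) = C1*cos(z)^(6/7)


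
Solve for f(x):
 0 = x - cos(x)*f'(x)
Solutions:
 f(x) = C1 + Integral(x/cos(x), x)


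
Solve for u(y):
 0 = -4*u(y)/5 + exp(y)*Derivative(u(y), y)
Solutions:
 u(y) = C1*exp(-4*exp(-y)/5)


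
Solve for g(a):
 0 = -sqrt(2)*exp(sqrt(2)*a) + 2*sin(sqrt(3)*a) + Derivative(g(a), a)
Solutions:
 g(a) = C1 + exp(sqrt(2)*a) + 2*sqrt(3)*cos(sqrt(3)*a)/3


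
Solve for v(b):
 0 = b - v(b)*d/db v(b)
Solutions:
 v(b) = -sqrt(C1 + b^2)
 v(b) = sqrt(C1 + b^2)


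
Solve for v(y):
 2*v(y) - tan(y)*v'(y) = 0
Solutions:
 v(y) = C1*sin(y)^2


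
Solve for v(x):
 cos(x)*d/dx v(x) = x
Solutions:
 v(x) = C1 + Integral(x/cos(x), x)


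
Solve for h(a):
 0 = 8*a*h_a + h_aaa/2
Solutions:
 h(a) = C1 + Integral(C2*airyai(-2*2^(1/3)*a) + C3*airybi(-2*2^(1/3)*a), a)


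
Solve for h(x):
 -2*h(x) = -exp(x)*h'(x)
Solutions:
 h(x) = C1*exp(-2*exp(-x))


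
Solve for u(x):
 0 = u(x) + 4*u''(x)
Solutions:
 u(x) = C1*sin(x/2) + C2*cos(x/2)


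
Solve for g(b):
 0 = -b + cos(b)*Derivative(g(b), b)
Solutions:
 g(b) = C1 + Integral(b/cos(b), b)


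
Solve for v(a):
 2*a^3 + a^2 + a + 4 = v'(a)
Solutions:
 v(a) = C1 + a^4/2 + a^3/3 + a^2/2 + 4*a


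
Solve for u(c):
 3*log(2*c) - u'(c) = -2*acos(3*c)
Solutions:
 u(c) = C1 + 3*c*log(c) + 2*c*acos(3*c) - 3*c + 3*c*log(2) - 2*sqrt(1 - 9*c^2)/3


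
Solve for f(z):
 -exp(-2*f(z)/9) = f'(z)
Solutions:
 f(z) = 9*log(-sqrt(C1 - z)) - 9*log(3) + 9*log(2)/2
 f(z) = 9*log(C1 - z)/2 - 9*log(3) + 9*log(2)/2


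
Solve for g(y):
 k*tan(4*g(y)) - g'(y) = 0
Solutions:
 g(y) = -asin(C1*exp(4*k*y))/4 + pi/4
 g(y) = asin(C1*exp(4*k*y))/4


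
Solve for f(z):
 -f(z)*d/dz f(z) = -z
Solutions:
 f(z) = -sqrt(C1 + z^2)
 f(z) = sqrt(C1 + z^2)


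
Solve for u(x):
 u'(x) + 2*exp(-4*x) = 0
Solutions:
 u(x) = C1 + exp(-4*x)/2


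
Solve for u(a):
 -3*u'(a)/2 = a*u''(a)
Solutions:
 u(a) = C1 + C2/sqrt(a)


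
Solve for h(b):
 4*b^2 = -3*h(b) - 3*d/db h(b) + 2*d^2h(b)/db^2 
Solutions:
 h(b) = C1*exp(b*(3 - sqrt(33))/4) + C2*exp(b*(3 + sqrt(33))/4) - 4*b^2/3 + 8*b/3 - 40/9


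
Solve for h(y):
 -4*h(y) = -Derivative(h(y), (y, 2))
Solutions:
 h(y) = C1*exp(-2*y) + C2*exp(2*y)


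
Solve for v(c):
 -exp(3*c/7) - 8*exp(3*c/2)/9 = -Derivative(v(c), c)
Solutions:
 v(c) = C1 + 7*exp(3*c/7)/3 + 16*exp(3*c/2)/27


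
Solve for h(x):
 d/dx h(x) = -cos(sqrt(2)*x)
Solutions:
 h(x) = C1 - sqrt(2)*sin(sqrt(2)*x)/2


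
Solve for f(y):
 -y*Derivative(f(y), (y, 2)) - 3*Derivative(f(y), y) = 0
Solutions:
 f(y) = C1 + C2/y^2


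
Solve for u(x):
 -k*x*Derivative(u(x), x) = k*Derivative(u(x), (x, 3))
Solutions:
 u(x) = C1 + Integral(C2*airyai(-x) + C3*airybi(-x), x)


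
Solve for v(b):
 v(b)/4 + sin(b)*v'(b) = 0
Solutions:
 v(b) = C1*(cos(b) + 1)^(1/8)/(cos(b) - 1)^(1/8)


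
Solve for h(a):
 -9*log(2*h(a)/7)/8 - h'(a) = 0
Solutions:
 8*Integral(1/(log(_y) - log(7) + log(2)), (_y, h(a)))/9 = C1 - a


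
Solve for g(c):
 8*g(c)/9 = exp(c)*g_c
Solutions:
 g(c) = C1*exp(-8*exp(-c)/9)


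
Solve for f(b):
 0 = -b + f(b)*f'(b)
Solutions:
 f(b) = -sqrt(C1 + b^2)
 f(b) = sqrt(C1 + b^2)


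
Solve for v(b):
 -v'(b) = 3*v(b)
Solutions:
 v(b) = C1*exp(-3*b)


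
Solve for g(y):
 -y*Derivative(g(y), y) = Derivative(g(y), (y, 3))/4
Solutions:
 g(y) = C1 + Integral(C2*airyai(-2^(2/3)*y) + C3*airybi(-2^(2/3)*y), y)


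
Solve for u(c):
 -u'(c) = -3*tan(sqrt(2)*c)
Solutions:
 u(c) = C1 - 3*sqrt(2)*log(cos(sqrt(2)*c))/2


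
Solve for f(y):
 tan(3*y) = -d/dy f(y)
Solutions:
 f(y) = C1 + log(cos(3*y))/3


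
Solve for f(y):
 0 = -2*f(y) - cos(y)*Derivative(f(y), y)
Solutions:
 f(y) = C1*(sin(y) - 1)/(sin(y) + 1)


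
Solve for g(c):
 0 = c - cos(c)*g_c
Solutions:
 g(c) = C1 + Integral(c/cos(c), c)


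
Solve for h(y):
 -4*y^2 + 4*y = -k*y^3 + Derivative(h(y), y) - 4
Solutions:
 h(y) = C1 + k*y^4/4 - 4*y^3/3 + 2*y^2 + 4*y


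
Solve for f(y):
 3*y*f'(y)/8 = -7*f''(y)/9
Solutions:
 f(y) = C1 + C2*erf(3*sqrt(21)*y/28)


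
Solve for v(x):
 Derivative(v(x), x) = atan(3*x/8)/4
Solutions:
 v(x) = C1 + x*atan(3*x/8)/4 - log(9*x^2 + 64)/3


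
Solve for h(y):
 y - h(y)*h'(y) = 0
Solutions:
 h(y) = -sqrt(C1 + y^2)
 h(y) = sqrt(C1 + y^2)


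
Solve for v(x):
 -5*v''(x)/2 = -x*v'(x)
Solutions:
 v(x) = C1 + C2*erfi(sqrt(5)*x/5)


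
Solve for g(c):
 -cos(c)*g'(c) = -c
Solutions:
 g(c) = C1 + Integral(c/cos(c), c)


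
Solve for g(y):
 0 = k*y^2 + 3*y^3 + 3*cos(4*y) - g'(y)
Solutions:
 g(y) = C1 + k*y^3/3 + 3*y^4/4 + 3*sin(4*y)/4


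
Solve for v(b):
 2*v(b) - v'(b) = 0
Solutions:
 v(b) = C1*exp(2*b)


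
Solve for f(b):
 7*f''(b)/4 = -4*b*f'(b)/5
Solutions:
 f(b) = C1 + C2*erf(2*sqrt(70)*b/35)


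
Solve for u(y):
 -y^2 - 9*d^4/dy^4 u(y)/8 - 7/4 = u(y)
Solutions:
 u(y) = -y^2 + (C1*sin(2^(1/4)*sqrt(3)*y/3) + C2*cos(2^(1/4)*sqrt(3)*y/3))*exp(-2^(1/4)*sqrt(3)*y/3) + (C3*sin(2^(1/4)*sqrt(3)*y/3) + C4*cos(2^(1/4)*sqrt(3)*y/3))*exp(2^(1/4)*sqrt(3)*y/3) - 7/4


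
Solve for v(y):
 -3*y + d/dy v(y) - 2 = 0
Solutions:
 v(y) = C1 + 3*y^2/2 + 2*y


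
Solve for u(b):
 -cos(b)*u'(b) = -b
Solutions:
 u(b) = C1 + Integral(b/cos(b), b)


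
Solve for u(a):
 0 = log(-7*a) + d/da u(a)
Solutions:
 u(a) = C1 - a*log(-a) + a*(1 - log(7))


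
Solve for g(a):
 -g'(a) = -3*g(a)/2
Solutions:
 g(a) = C1*exp(3*a/2)


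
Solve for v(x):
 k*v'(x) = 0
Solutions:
 v(x) = C1


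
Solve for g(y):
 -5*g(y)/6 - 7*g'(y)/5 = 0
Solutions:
 g(y) = C1*exp(-25*y/42)


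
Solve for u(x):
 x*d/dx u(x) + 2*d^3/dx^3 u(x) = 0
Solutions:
 u(x) = C1 + Integral(C2*airyai(-2^(2/3)*x/2) + C3*airybi(-2^(2/3)*x/2), x)


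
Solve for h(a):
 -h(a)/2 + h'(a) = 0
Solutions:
 h(a) = C1*exp(a/2)


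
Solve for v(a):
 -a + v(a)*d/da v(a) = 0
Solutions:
 v(a) = -sqrt(C1 + a^2)
 v(a) = sqrt(C1 + a^2)


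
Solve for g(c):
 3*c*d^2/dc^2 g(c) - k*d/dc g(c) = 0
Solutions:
 g(c) = C1 + c^(re(k)/3 + 1)*(C2*sin(log(c)*Abs(im(k))/3) + C3*cos(log(c)*im(k)/3))


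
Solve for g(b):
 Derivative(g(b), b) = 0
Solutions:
 g(b) = C1


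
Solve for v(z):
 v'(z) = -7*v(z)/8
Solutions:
 v(z) = C1*exp(-7*z/8)


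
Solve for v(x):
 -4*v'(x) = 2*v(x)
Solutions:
 v(x) = C1*exp(-x/2)


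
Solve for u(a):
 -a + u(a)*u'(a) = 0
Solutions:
 u(a) = -sqrt(C1 + a^2)
 u(a) = sqrt(C1 + a^2)


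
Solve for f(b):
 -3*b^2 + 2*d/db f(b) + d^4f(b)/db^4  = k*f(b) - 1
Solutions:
 f(b) = C1*exp(b*Piecewise((-2^(1/3)*sqrt(-(-1)^(1/3))/2 + sqrt((-1)^(1/3)*2^(2/3) + 2*2^(2/3)/sqrt(-(-1)^(1/3)))/2, Eq(k, 0)), (-sqrt(-2*k/(3*(sqrt(k^3/27 + 1/16) + 1/4)^(1/3)) + 2*(sqrt(k^3/27 + 1/16) + 1/4)^(1/3))/2 + sqrt(2*k/(3*(sqrt(k^3/27 + 1/16) + 1/4)^(1/3)) - 2*(sqrt(k^3/27 + 1/16) + 1/4)^(1/3) + 4/sqrt(-2*k/(3*(sqrt(k^3/27 + 1/16) + 1/4)^(1/3)) + 2*(sqrt(k^3/27 + 1/16) + 1/4)^(1/3)))/2, True))) + C2*exp(b*Piecewise((2^(1/3)*sqrt(-(-1)^(1/3))/2 - sqrt(-2*2^(2/3)/sqrt(-(-1)^(1/3)) + (-1)^(1/3)*2^(2/3))/2, Eq(k, 0)), (sqrt(-2*k/(3*(sqrt(k^3/27 + 1/16) + 1/4)^(1/3)) + 2*(sqrt(k^3/27 + 1/16) + 1/4)^(1/3))/2 - sqrt(2*k/(3*(sqrt(k^3/27 + 1/16) + 1/4)^(1/3)) - 2*(sqrt(k^3/27 + 1/16) + 1/4)^(1/3) - 4/sqrt(-2*k/(3*(sqrt(k^3/27 + 1/16) + 1/4)^(1/3)) + 2*(sqrt(k^3/27 + 1/16) + 1/4)^(1/3)))/2, True))) + C3*exp(b*Piecewise((-sqrt((-1)^(1/3)*2^(2/3) + 2*2^(2/3)/sqrt(-(-1)^(1/3)))/2 - 2^(1/3)*sqrt(-(-1)^(1/3))/2, Eq(k, 0)), (-sqrt(-2*k/(3*(sqrt(k^3/27 + 1/16) + 1/4)^(1/3)) + 2*(sqrt(k^3/27 + 1/16) + 1/4)^(1/3))/2 - sqrt(2*k/(3*(sqrt(k^3/27 + 1/16) + 1/4)^(1/3)) - 2*(sqrt(k^3/27 + 1/16) + 1/4)^(1/3) + 4/sqrt(-2*k/(3*(sqrt(k^3/27 + 1/16) + 1/4)^(1/3)) + 2*(sqrt(k^3/27 + 1/16) + 1/4)^(1/3)))/2, True))) + C4*exp(b*Piecewise((sqrt(-2*2^(2/3)/sqrt(-(-1)^(1/3)) + (-1)^(1/3)*2^(2/3))/2 + 2^(1/3)*sqrt(-(-1)^(1/3))/2, Eq(k, 0)), (sqrt(-2*k/(3*(sqrt(k^3/27 + 1/16) + 1/4)^(1/3)) + 2*(sqrt(k^3/27 + 1/16) + 1/4)^(1/3))/2 + sqrt(2*k/(3*(sqrt(k^3/27 + 1/16) + 1/4)^(1/3)) - 2*(sqrt(k^3/27 + 1/16) + 1/4)^(1/3) - 4/sqrt(-2*k/(3*(sqrt(k^3/27 + 1/16) + 1/4)^(1/3)) + 2*(sqrt(k^3/27 + 1/16) + 1/4)^(1/3)))/2, True))) - 3*b^2/k - 12*b/k^2 + 1/k - 24/k^3


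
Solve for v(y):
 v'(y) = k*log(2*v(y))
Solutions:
 Integral(1/(log(_y) + log(2)), (_y, v(y))) = C1 + k*y


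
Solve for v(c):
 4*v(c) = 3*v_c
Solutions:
 v(c) = C1*exp(4*c/3)


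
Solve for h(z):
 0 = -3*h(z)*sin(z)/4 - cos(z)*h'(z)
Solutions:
 h(z) = C1*cos(z)^(3/4)


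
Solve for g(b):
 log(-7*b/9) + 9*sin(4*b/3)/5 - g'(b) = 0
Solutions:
 g(b) = C1 + b*log(-b) - 2*b*log(3) - b + b*log(7) - 27*cos(4*b/3)/20


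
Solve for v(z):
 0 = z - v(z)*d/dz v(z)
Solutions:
 v(z) = -sqrt(C1 + z^2)
 v(z) = sqrt(C1 + z^2)


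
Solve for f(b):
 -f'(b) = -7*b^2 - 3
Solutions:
 f(b) = C1 + 7*b^3/3 + 3*b


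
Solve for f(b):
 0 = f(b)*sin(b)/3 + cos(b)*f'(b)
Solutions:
 f(b) = C1*cos(b)^(1/3)


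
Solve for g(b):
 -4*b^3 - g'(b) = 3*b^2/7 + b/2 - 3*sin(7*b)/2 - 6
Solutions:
 g(b) = C1 - b^4 - b^3/7 - b^2/4 + 6*b - 3*cos(7*b)/14


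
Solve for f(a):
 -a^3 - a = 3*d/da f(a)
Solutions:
 f(a) = C1 - a^4/12 - a^2/6


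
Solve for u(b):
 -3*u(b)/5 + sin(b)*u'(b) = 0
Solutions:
 u(b) = C1*(cos(b) - 1)^(3/10)/(cos(b) + 1)^(3/10)


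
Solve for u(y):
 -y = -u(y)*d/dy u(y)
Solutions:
 u(y) = -sqrt(C1 + y^2)
 u(y) = sqrt(C1 + y^2)


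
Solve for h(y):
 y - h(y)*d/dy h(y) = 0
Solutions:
 h(y) = -sqrt(C1 + y^2)
 h(y) = sqrt(C1 + y^2)


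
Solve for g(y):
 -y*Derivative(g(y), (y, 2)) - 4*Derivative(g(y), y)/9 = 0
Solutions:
 g(y) = C1 + C2*y^(5/9)


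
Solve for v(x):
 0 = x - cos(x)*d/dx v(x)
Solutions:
 v(x) = C1 + Integral(x/cos(x), x)


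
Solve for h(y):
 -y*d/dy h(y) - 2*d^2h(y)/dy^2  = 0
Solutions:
 h(y) = C1 + C2*erf(y/2)


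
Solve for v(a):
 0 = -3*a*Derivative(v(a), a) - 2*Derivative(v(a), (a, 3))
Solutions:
 v(a) = C1 + Integral(C2*airyai(-2^(2/3)*3^(1/3)*a/2) + C3*airybi(-2^(2/3)*3^(1/3)*a/2), a)


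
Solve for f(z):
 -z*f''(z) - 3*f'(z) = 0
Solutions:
 f(z) = C1 + C2/z^2


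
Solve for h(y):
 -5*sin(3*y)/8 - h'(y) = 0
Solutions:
 h(y) = C1 + 5*cos(3*y)/24


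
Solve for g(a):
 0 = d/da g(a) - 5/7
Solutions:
 g(a) = C1 + 5*a/7


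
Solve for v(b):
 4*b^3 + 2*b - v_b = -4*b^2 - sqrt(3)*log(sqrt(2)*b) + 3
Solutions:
 v(b) = C1 + b^4 + 4*b^3/3 + b^2 + sqrt(3)*b*log(b) - 3*b - sqrt(3)*b + sqrt(3)*b*log(2)/2


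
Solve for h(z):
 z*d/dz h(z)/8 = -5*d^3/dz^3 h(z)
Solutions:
 h(z) = C1 + Integral(C2*airyai(-5^(2/3)*z/10) + C3*airybi(-5^(2/3)*z/10), z)


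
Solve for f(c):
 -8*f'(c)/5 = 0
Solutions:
 f(c) = C1


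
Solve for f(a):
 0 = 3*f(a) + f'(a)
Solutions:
 f(a) = C1*exp(-3*a)


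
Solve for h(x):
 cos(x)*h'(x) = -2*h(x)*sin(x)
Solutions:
 h(x) = C1*cos(x)^2


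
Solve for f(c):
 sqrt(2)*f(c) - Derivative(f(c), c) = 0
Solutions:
 f(c) = C1*exp(sqrt(2)*c)


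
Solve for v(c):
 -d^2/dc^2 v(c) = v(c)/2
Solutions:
 v(c) = C1*sin(sqrt(2)*c/2) + C2*cos(sqrt(2)*c/2)


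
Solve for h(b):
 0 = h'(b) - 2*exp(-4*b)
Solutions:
 h(b) = C1 - exp(-4*b)/2


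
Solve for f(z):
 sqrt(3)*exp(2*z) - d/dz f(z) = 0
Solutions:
 f(z) = C1 + sqrt(3)*exp(2*z)/2


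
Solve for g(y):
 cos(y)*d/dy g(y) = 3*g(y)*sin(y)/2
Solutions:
 g(y) = C1/cos(y)^(3/2)


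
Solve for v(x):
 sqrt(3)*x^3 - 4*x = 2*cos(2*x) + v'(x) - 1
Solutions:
 v(x) = C1 + sqrt(3)*x^4/4 - 2*x^2 + x - sin(2*x)


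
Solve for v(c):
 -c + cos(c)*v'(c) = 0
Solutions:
 v(c) = C1 + Integral(c/cos(c), c)


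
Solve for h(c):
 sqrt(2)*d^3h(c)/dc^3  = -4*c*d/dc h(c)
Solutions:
 h(c) = C1 + Integral(C2*airyai(-sqrt(2)*c) + C3*airybi(-sqrt(2)*c), c)


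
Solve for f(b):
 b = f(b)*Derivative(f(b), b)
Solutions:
 f(b) = -sqrt(C1 + b^2)
 f(b) = sqrt(C1 + b^2)


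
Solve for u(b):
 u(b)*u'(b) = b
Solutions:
 u(b) = -sqrt(C1 + b^2)
 u(b) = sqrt(C1 + b^2)


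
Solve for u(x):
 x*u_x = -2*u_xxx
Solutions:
 u(x) = C1 + Integral(C2*airyai(-2^(2/3)*x/2) + C3*airybi(-2^(2/3)*x/2), x)


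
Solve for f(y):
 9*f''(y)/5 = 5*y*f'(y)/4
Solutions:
 f(y) = C1 + C2*erfi(5*sqrt(2)*y/12)


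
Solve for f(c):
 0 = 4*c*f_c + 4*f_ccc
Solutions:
 f(c) = C1 + Integral(C2*airyai(-c) + C3*airybi(-c), c)


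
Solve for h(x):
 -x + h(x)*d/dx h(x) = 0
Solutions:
 h(x) = -sqrt(C1 + x^2)
 h(x) = sqrt(C1 + x^2)


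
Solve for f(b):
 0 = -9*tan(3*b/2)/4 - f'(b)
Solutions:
 f(b) = C1 + 3*log(cos(3*b/2))/2


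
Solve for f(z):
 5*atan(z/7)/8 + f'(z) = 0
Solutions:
 f(z) = C1 - 5*z*atan(z/7)/8 + 35*log(z^2 + 49)/16


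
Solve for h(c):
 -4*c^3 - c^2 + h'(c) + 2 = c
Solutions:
 h(c) = C1 + c^4 + c^3/3 + c^2/2 - 2*c


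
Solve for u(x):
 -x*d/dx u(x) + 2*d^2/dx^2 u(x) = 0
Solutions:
 u(x) = C1 + C2*erfi(x/2)


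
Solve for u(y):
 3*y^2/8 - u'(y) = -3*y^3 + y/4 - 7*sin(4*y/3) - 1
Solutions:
 u(y) = C1 + 3*y^4/4 + y^3/8 - y^2/8 + y - 21*cos(4*y/3)/4


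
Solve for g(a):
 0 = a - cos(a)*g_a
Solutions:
 g(a) = C1 + Integral(a/cos(a), a)


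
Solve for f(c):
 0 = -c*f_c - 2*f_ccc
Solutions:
 f(c) = C1 + Integral(C2*airyai(-2^(2/3)*c/2) + C3*airybi(-2^(2/3)*c/2), c)


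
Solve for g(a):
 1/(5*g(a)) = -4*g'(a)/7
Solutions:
 g(a) = -sqrt(C1 - 70*a)/10
 g(a) = sqrt(C1 - 70*a)/10


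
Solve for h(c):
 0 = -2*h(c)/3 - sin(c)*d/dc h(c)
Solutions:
 h(c) = C1*(cos(c) + 1)^(1/3)/(cos(c) - 1)^(1/3)


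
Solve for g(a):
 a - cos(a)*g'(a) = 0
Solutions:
 g(a) = C1 + Integral(a/cos(a), a)


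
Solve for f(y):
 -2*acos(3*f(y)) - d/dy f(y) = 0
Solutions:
 Integral(1/acos(3*_y), (_y, f(y))) = C1 - 2*y


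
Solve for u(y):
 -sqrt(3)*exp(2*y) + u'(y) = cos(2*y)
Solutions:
 u(y) = C1 + sqrt(3)*exp(2*y)/2 + sin(2*y)/2


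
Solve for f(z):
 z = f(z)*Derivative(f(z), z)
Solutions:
 f(z) = -sqrt(C1 + z^2)
 f(z) = sqrt(C1 + z^2)


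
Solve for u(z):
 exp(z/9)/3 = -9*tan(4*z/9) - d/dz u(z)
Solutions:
 u(z) = C1 - 3*exp(z/9) + 81*log(cos(4*z/9))/4


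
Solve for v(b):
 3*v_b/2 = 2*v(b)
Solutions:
 v(b) = C1*exp(4*b/3)


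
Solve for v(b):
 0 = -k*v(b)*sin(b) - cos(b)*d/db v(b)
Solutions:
 v(b) = C1*exp(k*log(cos(b)))


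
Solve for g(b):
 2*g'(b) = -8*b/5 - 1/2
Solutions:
 g(b) = C1 - 2*b^2/5 - b/4


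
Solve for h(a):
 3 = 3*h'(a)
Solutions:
 h(a) = C1 + a


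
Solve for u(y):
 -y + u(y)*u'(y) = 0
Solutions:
 u(y) = -sqrt(C1 + y^2)
 u(y) = sqrt(C1 + y^2)


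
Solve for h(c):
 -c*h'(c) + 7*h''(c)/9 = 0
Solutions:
 h(c) = C1 + C2*erfi(3*sqrt(14)*c/14)


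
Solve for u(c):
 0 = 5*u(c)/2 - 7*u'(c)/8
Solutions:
 u(c) = C1*exp(20*c/7)


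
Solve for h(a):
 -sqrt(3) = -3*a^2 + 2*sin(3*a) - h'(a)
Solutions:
 h(a) = C1 - a^3 + sqrt(3)*a - 2*cos(3*a)/3


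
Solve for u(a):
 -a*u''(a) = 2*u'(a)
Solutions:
 u(a) = C1 + C2/a


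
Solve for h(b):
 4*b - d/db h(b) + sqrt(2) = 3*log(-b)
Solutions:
 h(b) = C1 + 2*b^2 - 3*b*log(-b) + b*(sqrt(2) + 3)


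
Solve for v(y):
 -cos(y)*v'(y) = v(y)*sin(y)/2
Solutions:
 v(y) = C1*sqrt(cos(y))


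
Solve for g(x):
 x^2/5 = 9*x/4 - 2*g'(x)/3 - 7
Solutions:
 g(x) = C1 - x^3/10 + 27*x^2/16 - 21*x/2
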